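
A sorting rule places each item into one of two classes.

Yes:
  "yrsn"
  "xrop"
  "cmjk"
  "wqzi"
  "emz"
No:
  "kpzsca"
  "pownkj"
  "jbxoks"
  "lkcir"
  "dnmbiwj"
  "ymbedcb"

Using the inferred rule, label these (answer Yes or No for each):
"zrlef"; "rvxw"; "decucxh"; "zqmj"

No, Yes, No, Yes

'Yes' ⟺ length ≤ 4.
"zrlef": length 5, does not fit → No.
"rvxw": length 4, satisfies this → Yes.
"decucxh": length 7, does not fit → No.
"zqmj": length 4, satisfies this → Yes.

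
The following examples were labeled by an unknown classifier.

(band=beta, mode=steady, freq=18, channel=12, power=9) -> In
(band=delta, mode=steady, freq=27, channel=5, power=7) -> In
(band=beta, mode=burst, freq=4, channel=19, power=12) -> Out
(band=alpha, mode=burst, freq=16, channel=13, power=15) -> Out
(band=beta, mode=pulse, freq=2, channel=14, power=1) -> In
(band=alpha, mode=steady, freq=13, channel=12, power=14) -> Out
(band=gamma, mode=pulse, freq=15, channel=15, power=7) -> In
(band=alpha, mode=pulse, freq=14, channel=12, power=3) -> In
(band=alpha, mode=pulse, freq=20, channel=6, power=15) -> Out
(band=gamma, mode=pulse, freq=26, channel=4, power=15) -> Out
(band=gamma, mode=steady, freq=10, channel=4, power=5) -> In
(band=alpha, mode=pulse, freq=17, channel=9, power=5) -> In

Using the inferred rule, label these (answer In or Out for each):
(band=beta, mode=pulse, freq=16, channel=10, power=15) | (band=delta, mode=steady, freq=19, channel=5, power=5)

Out, In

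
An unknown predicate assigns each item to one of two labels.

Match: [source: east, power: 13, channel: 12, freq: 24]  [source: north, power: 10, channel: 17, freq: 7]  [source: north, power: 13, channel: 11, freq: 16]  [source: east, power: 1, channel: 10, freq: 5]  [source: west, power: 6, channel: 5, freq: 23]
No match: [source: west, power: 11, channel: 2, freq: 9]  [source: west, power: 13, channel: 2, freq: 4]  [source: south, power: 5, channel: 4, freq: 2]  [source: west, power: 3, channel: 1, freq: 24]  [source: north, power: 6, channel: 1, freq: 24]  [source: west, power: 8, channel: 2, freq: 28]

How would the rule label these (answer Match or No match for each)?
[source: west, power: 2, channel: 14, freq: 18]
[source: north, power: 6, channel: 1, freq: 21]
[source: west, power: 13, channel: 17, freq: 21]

Match, No match, Match

'Match' ⟺ channel ≥ 5.
[source: west, power: 2, channel: 14, freq: 18]: channel = 14, meets the rule → Match.
[source: north, power: 6, channel: 1, freq: 21]: channel = 1, does not pass → No match.
[source: west, power: 13, channel: 17, freq: 21]: channel = 17, meets the rule → Match.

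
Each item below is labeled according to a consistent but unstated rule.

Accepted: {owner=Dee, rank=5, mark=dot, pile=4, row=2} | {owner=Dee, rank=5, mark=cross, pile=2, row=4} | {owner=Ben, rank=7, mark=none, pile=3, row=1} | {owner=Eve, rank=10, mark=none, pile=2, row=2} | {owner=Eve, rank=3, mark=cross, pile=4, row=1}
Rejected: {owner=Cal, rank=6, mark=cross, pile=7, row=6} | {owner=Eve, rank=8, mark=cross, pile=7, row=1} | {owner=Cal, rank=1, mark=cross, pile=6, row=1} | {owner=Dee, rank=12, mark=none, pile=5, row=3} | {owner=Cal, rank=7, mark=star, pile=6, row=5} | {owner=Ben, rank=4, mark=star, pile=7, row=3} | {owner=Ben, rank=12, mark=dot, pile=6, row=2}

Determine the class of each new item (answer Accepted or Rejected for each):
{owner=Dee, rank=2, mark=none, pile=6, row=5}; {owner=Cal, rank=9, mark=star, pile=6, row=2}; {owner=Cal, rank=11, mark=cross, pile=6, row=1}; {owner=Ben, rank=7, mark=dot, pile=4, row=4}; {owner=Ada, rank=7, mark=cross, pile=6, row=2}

The rule appears to be: pile ≤ 4.

Rejected, Rejected, Rejected, Accepted, Rejected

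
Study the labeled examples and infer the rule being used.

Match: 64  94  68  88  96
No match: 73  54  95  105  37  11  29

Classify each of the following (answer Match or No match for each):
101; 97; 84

The pattern is that an item is 'Match' exactly when: even AND at least 64.
101 → 101 is odd, 101 ≥ 64 → No match.
97 → 97 is odd, 97 ≥ 64 → No match.
84 → 84 is even, 84 ≥ 64 → Match.

No match, No match, Match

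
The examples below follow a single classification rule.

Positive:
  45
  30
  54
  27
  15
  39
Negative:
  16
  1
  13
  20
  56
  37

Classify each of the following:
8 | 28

Negative, Negative

The common property of the 'Positive' items is: multiple of 3. No 'Negative' item has it.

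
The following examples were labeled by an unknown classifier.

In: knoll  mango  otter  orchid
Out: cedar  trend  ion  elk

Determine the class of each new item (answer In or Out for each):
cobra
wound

A rule that fits every label: length ≥ 5 AND contains 'o' — true of each 'In' example, false of each 'Out' one.

In, In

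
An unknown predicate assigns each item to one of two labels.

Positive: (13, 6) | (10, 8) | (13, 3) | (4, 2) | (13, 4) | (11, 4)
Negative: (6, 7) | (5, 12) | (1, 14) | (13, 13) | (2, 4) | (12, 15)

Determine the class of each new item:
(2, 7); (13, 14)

A rule that fits every label: first > second — true of each 'Positive' example, false of each 'Negative' one.

Negative, Negative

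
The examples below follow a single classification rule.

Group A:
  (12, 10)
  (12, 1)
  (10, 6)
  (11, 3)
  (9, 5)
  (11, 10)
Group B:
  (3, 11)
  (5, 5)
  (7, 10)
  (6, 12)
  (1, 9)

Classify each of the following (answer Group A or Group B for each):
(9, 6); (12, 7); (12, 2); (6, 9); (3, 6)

Group A, Group A, Group A, Group B, Group B

'Group A' ⟺ first > second.
(9, 6): Group A (9 > 6). (12, 7): Group A (12 > 7). (12, 2): Group A (12 > 2). (6, 9): Group B (6 < 9). (3, 6): Group B (3 < 6).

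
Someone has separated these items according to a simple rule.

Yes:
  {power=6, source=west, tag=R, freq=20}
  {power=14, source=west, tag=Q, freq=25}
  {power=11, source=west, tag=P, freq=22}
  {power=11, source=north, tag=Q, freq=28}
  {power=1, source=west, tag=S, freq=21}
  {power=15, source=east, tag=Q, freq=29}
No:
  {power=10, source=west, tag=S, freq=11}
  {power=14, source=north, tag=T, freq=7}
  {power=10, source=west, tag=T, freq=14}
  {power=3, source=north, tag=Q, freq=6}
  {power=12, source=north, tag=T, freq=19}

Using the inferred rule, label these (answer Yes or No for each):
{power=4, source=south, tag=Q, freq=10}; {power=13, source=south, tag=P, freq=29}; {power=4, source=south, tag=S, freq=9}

No, Yes, No

One predicate separates the groups cleanly: freq ≥ 20.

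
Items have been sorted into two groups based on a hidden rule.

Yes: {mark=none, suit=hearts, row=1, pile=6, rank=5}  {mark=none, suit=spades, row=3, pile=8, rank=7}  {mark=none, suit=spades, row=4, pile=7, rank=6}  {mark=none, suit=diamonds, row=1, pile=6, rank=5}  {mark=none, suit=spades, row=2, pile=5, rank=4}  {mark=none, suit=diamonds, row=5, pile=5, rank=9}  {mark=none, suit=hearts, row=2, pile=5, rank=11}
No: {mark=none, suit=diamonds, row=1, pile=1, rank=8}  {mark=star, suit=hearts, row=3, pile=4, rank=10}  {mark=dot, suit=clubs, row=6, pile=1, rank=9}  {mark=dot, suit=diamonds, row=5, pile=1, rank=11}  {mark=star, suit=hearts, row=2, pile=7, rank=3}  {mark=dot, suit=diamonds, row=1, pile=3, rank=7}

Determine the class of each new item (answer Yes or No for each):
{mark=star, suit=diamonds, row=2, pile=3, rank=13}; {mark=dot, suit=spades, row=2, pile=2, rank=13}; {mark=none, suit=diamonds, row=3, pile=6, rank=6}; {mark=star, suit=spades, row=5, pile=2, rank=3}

No, No, Yes, No

The distinguishing property — mark is none AND pile ≥ 3 — holds for all the 'Yes' cases and none of the 'No' cases.
{mark=star, suit=diamonds, row=2, pile=3, rank=13} → mark is star, pile = 3 → No. {mark=dot, suit=spades, row=2, pile=2, rank=13} → mark is dot, pile = 2 → No. {mark=none, suit=diamonds, row=3, pile=6, rank=6} → mark is none, pile = 6 → Yes. {mark=star, suit=spades, row=5, pile=2, rank=3} → mark is star, pile = 2 → No.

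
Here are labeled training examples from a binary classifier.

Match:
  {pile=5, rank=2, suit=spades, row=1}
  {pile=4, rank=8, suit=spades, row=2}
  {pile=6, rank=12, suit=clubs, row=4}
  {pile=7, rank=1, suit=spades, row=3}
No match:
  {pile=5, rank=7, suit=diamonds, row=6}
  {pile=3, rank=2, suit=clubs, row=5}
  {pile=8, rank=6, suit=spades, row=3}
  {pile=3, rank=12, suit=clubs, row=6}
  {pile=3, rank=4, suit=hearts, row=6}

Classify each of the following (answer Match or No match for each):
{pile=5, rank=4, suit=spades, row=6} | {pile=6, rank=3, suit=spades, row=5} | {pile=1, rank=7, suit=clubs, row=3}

A rule that fits every label: pile ≤ 7 AND row ≤ 4 — true of each 'Match' example, false of each 'No match' one.
{pile=5, rank=4, suit=spades, row=6}: pile = 5, row = 6, does not satisfy this → No match.
{pile=6, rank=3, suit=spades, row=5}: pile = 6, row = 5, does not satisfy this → No match.
{pile=1, rank=7, suit=clubs, row=3}: pile = 1, row = 3, qualifies → Match.

No match, No match, Match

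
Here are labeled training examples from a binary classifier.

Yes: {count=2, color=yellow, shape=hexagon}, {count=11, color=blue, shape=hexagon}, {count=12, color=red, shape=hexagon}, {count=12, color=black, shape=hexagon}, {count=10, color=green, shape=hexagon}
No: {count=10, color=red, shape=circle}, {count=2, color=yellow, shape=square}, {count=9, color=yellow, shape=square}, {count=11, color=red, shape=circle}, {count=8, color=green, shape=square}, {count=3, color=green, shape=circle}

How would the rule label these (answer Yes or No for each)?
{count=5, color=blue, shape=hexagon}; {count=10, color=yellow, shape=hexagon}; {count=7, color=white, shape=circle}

The rule appears to be: shape is hexagon.
{count=5, color=blue, shape=hexagon} → shape is hexagon → Yes. {count=10, color=yellow, shape=hexagon} → shape is hexagon → Yes. {count=7, color=white, shape=circle} → shape is circle → No.

Yes, Yes, No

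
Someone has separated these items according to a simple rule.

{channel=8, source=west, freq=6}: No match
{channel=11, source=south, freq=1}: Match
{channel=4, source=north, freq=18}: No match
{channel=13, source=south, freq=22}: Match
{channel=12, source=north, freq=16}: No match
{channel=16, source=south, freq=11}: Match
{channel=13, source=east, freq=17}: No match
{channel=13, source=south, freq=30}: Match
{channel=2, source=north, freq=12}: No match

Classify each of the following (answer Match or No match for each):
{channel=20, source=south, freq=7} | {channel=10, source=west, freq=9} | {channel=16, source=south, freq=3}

Match, No match, Match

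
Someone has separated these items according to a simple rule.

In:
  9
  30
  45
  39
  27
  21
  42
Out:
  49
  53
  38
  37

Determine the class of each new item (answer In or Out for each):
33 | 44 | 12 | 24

In, Out, In, In

Looking at the examples, the only property every 'In' case has and every 'Out' case lacks is: multiple of 3.
33 — 33 = 3·11, hence In. 44 — 44 = 3·14 + 2, hence Out. 12 — 12 = 3·4, hence In. 24 — 24 = 3·8, hence In.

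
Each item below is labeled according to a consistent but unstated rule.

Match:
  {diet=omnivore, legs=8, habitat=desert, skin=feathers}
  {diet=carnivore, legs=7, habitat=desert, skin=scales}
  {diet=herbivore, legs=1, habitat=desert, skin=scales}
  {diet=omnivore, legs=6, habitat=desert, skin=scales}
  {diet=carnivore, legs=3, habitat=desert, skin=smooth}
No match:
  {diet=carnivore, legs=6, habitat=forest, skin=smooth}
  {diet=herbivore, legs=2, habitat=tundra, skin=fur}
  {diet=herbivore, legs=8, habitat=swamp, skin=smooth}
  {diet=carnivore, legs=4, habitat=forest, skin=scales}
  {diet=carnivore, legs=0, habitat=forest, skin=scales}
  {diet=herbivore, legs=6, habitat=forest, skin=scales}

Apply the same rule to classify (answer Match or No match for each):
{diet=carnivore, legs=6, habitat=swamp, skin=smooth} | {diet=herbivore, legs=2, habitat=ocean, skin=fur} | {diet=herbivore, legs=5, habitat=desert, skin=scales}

The pattern is that an item is 'Match' exactly when: habitat is desert.
{diet=carnivore, legs=6, habitat=swamp, skin=smooth}: habitat is swamp, fails the rule → No match. {diet=herbivore, legs=2, habitat=ocean, skin=fur}: habitat is ocean, fails the rule → No match. {diet=herbivore, legs=5, habitat=desert, skin=scales}: habitat is desert, passes → Match.

No match, No match, Match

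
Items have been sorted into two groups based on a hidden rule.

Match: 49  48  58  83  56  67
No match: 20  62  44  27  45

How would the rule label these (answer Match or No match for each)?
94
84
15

The classifier is using: digit sum ≥ 10.
94: digit sum 9+4 = 13 — passes, so Match. 84: digit sum 8+4 = 12 — passes, so Match. 15: digit sum 1+5 = 6 — fails this test, so No match.

Match, Match, No match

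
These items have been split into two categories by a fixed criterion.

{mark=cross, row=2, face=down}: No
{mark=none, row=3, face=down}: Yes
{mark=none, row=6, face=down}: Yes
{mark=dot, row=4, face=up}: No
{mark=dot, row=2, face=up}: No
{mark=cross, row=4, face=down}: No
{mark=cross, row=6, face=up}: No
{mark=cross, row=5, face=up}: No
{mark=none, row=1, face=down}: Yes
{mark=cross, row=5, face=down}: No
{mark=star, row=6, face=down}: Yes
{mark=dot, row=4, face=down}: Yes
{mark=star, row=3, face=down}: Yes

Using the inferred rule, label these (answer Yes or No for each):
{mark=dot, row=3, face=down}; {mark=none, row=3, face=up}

Yes, No

A rule that fits every label: face is down AND mark is not cross — true of each 'Yes' example, false of each 'No' one.
{mark=dot, row=3, face=down}: face is down, mark is dot — fits, so Yes. {mark=none, row=3, face=up}: face is up, mark is none — lacks this property, so No.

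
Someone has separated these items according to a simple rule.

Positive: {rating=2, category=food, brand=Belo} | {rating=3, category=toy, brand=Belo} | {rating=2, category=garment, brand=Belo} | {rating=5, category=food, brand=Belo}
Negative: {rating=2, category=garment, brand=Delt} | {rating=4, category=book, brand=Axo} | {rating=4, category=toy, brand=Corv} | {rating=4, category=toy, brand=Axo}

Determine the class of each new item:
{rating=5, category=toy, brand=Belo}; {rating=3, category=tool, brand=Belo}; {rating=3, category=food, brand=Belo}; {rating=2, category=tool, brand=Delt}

One predicate separates the groups cleanly: brand is Belo.
{rating=5, category=toy, brand=Belo} → brand is Belo → Positive. {rating=3, category=tool, brand=Belo} → brand is Belo → Positive. {rating=3, category=food, brand=Belo} → brand is Belo → Positive. {rating=2, category=tool, brand=Delt} → brand is Delt → Negative.

Positive, Positive, Positive, Negative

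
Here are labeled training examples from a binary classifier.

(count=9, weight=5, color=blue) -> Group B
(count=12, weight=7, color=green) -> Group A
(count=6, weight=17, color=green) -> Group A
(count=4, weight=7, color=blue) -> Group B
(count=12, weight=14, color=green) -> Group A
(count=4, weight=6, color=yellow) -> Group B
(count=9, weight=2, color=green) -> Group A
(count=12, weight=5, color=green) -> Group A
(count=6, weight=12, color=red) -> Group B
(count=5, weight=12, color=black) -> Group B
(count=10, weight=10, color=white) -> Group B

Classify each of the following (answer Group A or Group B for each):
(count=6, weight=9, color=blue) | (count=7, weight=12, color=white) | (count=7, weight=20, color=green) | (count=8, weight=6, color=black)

Checking candidate rules against both groups, what survives is: color is green.
(count=6, weight=9, color=blue): color is blue, does not satisfy this → Group B. (count=7, weight=12, color=white): color is white, does not satisfy this → Group B. (count=7, weight=20, color=green): color is green, satisfies this → Group A. (count=8, weight=6, color=black): color is black, does not satisfy this → Group B.

Group B, Group B, Group A, Group B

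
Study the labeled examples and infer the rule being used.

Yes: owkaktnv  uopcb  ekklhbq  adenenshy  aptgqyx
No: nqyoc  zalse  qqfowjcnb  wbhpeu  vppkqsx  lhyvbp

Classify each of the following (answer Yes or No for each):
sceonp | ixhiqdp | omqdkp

No, Yes, Yes

Looking at the examples, the only property every 'Yes' case has and every 'No' case lacks is: starts with a vowel.
sceonp: No (starts with 's'). ixhiqdp: Yes (starts with 'i'). omqdkp: Yes (starts with 'o').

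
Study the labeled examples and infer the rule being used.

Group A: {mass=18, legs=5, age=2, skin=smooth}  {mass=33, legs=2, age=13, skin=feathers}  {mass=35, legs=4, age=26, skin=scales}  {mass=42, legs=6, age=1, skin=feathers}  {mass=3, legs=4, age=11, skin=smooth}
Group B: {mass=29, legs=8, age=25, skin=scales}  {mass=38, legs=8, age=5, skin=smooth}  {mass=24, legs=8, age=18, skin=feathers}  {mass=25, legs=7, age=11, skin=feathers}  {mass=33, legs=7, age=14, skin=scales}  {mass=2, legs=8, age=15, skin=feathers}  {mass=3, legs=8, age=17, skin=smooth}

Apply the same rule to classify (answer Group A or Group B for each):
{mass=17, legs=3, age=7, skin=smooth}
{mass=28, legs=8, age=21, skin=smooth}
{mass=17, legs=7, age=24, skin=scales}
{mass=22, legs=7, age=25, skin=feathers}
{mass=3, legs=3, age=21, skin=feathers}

The distinguishing property — legs ≤ 6 — holds for all the 'Group A' cases and none of the 'Group B' cases.
Group A: {mass=17, legs=3, age=7, skin=smooth}, since legs = 3.
Group B: {mass=28, legs=8, age=21, skin=smooth}, since legs = 8.
Group B: {mass=17, legs=7, age=24, skin=scales}, since legs = 7.
Group B: {mass=22, legs=7, age=25, skin=feathers}, since legs = 7.
Group A: {mass=3, legs=3, age=21, skin=feathers}, since legs = 3.

Group A, Group B, Group B, Group B, Group A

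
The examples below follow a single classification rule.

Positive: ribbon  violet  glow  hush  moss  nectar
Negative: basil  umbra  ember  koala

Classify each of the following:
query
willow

Negative, Positive

All 'Positive' examples share one property — even length — and every 'Negative' example lacks it.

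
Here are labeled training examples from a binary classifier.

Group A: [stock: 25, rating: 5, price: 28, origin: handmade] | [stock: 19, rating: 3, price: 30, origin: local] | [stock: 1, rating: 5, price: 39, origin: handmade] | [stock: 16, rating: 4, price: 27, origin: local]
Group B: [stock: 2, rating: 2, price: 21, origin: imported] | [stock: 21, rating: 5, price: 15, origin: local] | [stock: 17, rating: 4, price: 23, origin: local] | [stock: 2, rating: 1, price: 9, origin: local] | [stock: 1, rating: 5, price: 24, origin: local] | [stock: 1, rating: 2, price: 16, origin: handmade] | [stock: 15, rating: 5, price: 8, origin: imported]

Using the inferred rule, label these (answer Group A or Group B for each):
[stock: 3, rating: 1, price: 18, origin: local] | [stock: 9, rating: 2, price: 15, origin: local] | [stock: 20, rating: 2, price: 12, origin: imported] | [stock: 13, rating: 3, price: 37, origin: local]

Group B, Group B, Group B, Group A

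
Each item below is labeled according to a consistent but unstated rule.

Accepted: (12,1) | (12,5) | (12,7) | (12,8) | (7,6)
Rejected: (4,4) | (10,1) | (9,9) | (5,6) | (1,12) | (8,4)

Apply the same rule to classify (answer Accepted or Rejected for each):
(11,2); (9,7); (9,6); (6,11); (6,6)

The distinguishing property — first > second AND sum ≥ 13 — holds for all the 'Accepted' cases and none of the 'Rejected' cases.
(11,2): 11 > 2, 11+2 = 13, checks out → Accepted.
(9,7): 9 > 7, 9+7 = 16, checks out → Accepted.
(9,6): 9 > 6, 9+6 = 15, checks out → Accepted.
(6,11): 6 < 11, 6+11 = 17, fails the rule → Rejected.
(6,6): 6 = 6, 6+6 = 12, fails the rule → Rejected.

Accepted, Accepted, Accepted, Rejected, Rejected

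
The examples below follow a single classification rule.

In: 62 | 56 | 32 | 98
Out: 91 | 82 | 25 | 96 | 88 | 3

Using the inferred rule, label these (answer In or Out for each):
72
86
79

Out, In, Out

All 'In' examples share one property — ≡ 2 (mod 3) — and every 'Out' example lacks it.
72 — 72 mod 3 = 0, hence Out. 86 — 86 mod 3 = 2, hence In. 79 — 79 mod 3 = 1, hence Out.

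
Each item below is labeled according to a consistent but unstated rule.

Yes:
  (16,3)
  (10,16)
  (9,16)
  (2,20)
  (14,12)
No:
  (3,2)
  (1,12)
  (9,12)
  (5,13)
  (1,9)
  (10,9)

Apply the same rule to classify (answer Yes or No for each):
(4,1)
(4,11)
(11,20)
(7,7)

No, No, Yes, No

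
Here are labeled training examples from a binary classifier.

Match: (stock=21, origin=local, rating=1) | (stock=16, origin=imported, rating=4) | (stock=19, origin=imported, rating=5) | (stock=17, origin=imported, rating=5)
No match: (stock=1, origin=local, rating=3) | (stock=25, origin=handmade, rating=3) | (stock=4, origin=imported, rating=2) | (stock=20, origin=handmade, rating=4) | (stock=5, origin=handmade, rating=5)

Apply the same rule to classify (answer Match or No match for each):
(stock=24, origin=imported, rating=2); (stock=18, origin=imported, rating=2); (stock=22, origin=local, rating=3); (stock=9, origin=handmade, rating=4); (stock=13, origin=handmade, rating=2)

The distinguishing property — origin is not handmade AND stock ≥ 5 — holds for all the 'Match' cases and none of the 'No match' cases.
(stock=24, origin=imported, rating=2) — origin is imported, stock = 24, hence Match.
(stock=18, origin=imported, rating=2) — origin is imported, stock = 18, hence Match.
(stock=22, origin=local, rating=3) — origin is local, stock = 22, hence Match.
(stock=9, origin=handmade, rating=4) — origin is handmade, stock = 9, hence No match.
(stock=13, origin=handmade, rating=2) — origin is handmade, stock = 13, hence No match.

Match, Match, Match, No match, No match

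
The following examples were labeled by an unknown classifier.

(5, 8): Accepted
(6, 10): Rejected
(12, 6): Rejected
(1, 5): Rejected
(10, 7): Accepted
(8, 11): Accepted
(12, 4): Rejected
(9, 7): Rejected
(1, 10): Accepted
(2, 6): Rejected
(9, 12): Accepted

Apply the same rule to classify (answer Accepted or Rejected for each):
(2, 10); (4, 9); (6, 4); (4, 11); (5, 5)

Rejected, Accepted, Rejected, Accepted, Rejected

One predicate separates the groups cleanly: sum is odd.
Rejected: (2, 10), since 2+10 = 12. Accepted: (4, 9), since 4+9 = 13. Rejected: (6, 4), since 6+4 = 10. Accepted: (4, 11), since 4+11 = 15. Rejected: (5, 5), since 5+5 = 10.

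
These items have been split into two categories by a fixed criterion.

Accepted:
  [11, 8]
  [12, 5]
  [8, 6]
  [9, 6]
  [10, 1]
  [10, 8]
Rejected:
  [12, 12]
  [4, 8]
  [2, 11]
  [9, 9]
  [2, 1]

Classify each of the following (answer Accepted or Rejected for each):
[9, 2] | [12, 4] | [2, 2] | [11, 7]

The distinguishing property — first > second AND sum ≥ 11 — holds for all the 'Accepted' cases and none of the 'Rejected' cases.
[9, 2] → 9 > 2, 9+2 = 11 → Accepted. [12, 4] → 12 > 4, 12+4 = 16 → Accepted. [2, 2] → 2 = 2, 2+2 = 4 → Rejected. [11, 7] → 11 > 7, 11+7 = 18 → Accepted.

Accepted, Accepted, Rejected, Accepted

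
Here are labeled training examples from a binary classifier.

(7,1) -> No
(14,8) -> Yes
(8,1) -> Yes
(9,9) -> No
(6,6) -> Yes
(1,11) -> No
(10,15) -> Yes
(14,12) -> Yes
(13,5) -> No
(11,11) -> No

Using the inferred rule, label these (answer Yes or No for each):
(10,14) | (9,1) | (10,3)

A rule that fits every label: first is even — true of each 'Yes' example, false of each 'No' one.
(10,14): first 10, qualifies → Yes. (9,1): first 9, fails the rule → No. (10,3): first 10, qualifies → Yes.

Yes, No, Yes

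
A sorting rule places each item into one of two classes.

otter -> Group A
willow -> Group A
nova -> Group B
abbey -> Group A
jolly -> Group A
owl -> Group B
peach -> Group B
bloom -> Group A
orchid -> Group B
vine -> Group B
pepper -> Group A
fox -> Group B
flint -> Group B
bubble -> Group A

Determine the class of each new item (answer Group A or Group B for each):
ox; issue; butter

Group B, Group A, Group A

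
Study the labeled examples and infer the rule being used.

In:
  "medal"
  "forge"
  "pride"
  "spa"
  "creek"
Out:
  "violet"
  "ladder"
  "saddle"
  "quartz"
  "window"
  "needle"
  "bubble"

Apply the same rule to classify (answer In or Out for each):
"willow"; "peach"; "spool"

Out, In, In

The pattern is that an item is 'In' exactly when: odd length.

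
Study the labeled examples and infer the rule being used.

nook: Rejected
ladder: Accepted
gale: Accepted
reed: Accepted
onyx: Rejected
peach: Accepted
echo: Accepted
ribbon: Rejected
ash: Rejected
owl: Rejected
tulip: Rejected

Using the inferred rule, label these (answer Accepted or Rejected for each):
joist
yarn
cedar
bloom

All 'Accepted' examples share one property — contains 'e' — and every 'Rejected' example lacks it.

Rejected, Rejected, Accepted, Rejected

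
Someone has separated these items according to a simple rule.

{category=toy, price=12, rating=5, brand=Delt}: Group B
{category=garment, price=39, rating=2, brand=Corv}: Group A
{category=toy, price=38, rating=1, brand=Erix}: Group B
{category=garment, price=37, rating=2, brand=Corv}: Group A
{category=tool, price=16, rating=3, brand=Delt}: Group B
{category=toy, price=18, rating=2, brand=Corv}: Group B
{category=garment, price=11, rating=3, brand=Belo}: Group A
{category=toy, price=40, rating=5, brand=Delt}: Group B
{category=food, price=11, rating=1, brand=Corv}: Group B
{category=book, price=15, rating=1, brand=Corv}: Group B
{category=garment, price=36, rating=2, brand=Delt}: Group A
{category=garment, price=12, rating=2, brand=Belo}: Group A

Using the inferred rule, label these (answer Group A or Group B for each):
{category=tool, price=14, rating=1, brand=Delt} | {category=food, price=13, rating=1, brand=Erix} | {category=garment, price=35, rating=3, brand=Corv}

Group B, Group B, Group A

The rule appears to be: category is garment.
Group B: {category=tool, price=14, rating=1, brand=Delt}, since category is tool.
Group B: {category=food, price=13, rating=1, brand=Erix}, since category is food.
Group A: {category=garment, price=35, rating=3, brand=Corv}, since category is garment.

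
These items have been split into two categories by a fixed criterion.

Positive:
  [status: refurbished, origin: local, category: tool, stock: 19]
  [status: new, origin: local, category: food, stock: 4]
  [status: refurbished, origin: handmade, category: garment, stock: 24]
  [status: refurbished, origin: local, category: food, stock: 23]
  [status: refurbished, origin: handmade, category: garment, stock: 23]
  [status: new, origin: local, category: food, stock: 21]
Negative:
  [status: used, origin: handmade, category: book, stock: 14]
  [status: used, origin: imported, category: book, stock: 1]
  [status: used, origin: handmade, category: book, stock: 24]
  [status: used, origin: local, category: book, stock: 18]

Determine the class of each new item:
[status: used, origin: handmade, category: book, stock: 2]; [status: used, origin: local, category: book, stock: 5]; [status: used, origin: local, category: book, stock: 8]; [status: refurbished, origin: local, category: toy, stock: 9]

Negative, Negative, Negative, Positive

The rule appears to be: status is not used.
[status: used, origin: handmade, category: book, stock: 2]: status is used, doesn't qualify → Negative.
[status: used, origin: local, category: book, stock: 5]: status is used, doesn't qualify → Negative.
[status: used, origin: local, category: book, stock: 8]: status is used, doesn't qualify → Negative.
[status: refurbished, origin: local, category: toy, stock: 9]: status is refurbished, satisfies this → Positive.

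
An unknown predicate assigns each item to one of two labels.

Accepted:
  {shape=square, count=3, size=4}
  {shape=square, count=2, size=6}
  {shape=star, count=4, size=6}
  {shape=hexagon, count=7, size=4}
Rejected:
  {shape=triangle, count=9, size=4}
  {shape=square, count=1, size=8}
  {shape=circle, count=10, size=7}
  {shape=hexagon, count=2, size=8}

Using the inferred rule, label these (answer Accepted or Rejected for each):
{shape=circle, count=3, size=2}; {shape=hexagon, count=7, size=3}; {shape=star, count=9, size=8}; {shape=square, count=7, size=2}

Accepted, Accepted, Rejected, Accepted

Every 'Accepted' example satisfies: count ≤ 7 AND size ≤ 6. None of the 'Rejected' examples do.
{shape=circle, count=3, size=2}: Accepted (count = 3, size = 2).
{shape=hexagon, count=7, size=3}: Accepted (count = 7, size = 3).
{shape=star, count=9, size=8}: Rejected (count = 9, size = 8).
{shape=square, count=7, size=2}: Accepted (count = 7, size = 2).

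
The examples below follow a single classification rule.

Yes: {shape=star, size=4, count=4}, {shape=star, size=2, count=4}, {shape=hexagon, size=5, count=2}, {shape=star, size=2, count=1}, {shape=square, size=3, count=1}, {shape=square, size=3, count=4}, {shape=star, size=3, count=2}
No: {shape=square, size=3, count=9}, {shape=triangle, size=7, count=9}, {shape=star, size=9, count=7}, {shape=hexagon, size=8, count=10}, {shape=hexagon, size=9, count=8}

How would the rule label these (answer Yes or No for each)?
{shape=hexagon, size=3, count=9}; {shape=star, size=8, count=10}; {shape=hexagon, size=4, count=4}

No, No, Yes

A rule that fits every label: count ≤ 4 — true of each 'Yes' example, false of each 'No' one.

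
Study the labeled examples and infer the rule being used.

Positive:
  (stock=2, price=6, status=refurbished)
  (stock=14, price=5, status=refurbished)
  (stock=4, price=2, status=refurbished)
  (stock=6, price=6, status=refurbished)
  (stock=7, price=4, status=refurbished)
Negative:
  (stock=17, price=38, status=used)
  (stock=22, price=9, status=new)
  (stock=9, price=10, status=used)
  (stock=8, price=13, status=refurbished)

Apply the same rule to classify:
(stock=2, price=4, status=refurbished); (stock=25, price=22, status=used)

Positive, Negative

All 'Positive' examples share one property — price ≤ 6 — and every 'Negative' example lacks it.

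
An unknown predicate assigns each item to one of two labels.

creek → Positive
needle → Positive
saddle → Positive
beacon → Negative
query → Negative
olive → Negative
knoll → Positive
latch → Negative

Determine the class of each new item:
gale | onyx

Negative, Negative

The simplest hypothesis consistent with all the labels is: has a double letter.
gale: no doubled letter, does not pass → Negative.
onyx: no doubled letter, does not pass → Negative.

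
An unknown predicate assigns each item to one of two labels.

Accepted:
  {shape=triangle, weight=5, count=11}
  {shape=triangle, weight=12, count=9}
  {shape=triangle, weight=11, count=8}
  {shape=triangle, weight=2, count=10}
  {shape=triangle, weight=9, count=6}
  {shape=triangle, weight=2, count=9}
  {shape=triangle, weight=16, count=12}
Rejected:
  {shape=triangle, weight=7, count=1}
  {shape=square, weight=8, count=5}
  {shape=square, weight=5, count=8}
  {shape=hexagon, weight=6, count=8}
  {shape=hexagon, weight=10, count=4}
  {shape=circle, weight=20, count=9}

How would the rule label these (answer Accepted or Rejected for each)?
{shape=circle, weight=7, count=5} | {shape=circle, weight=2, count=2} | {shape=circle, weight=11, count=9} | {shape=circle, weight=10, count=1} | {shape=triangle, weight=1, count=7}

Rejected, Rejected, Rejected, Rejected, Accepted

A rule that fits every label: shape is triangle AND count ≥ 4 — true of each 'Accepted' example, false of each 'Rejected' one.
{shape=circle, weight=7, count=5} — shape is circle, count = 5, hence Rejected. {shape=circle, weight=2, count=2} — shape is circle, count = 2, hence Rejected. {shape=circle, weight=11, count=9} — shape is circle, count = 9, hence Rejected. {shape=circle, weight=10, count=1} — shape is circle, count = 1, hence Rejected. {shape=triangle, weight=1, count=7} — shape is triangle, count = 7, hence Accepted.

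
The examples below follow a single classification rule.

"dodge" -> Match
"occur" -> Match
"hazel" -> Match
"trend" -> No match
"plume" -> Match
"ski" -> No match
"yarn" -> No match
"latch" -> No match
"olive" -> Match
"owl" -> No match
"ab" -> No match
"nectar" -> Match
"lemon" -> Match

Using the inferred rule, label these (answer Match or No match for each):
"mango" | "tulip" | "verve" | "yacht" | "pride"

Match, Match, Match, No match, Match

The common property of the 'Match' items is: has ≥ 2 vowels. No 'No match' item has it.
"mango": 2 vowels, qualifies → Match. "tulip": 2 vowels, qualifies → Match. "verve": 2 vowels, qualifies → Match. "yacht": 1 vowel, doesn't match → No match. "pride": 2 vowels, qualifies → Match.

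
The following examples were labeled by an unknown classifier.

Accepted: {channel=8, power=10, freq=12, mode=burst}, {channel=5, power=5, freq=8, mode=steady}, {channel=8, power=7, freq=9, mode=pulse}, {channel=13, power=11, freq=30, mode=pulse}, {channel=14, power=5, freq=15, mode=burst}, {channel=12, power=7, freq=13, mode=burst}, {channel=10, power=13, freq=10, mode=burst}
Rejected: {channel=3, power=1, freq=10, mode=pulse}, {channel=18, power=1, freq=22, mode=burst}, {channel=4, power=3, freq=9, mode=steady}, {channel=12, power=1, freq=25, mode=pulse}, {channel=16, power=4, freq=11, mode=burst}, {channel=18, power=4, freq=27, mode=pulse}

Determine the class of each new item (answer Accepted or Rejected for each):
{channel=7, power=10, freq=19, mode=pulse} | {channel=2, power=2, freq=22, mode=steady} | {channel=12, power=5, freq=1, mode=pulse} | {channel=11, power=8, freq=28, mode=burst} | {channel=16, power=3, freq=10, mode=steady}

Rule: power ≥ 5. This holds for each 'Accepted' example and fails for each 'Rejected' one.
{channel=7, power=10, freq=19, mode=pulse}: power = 10 — qualifies, so Accepted. {channel=2, power=2, freq=22, mode=steady}: power = 2 — doesn't qualify, so Rejected. {channel=12, power=5, freq=1, mode=pulse}: power = 5 — qualifies, so Accepted. {channel=11, power=8, freq=28, mode=burst}: power = 8 — qualifies, so Accepted. {channel=16, power=3, freq=10, mode=steady}: power = 3 — doesn't qualify, so Rejected.

Accepted, Rejected, Accepted, Accepted, Rejected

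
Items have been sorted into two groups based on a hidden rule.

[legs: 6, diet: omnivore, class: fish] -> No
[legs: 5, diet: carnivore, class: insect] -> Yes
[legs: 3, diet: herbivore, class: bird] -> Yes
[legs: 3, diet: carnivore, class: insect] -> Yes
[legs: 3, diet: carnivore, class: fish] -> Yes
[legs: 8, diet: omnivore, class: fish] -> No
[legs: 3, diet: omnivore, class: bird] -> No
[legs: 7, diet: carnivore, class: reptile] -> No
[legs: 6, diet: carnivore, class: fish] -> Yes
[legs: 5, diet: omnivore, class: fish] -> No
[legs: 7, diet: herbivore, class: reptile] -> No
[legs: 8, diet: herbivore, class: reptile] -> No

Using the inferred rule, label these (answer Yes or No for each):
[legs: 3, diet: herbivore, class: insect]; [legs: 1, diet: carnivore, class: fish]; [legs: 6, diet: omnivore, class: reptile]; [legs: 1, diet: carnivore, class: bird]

The rule appears to be: diet is not omnivore AND legs ≤ 6.
[legs: 3, diet: herbivore, class: insect]: Yes (diet is herbivore, legs = 3). [legs: 1, diet: carnivore, class: fish]: Yes (diet is carnivore, legs = 1). [legs: 6, diet: omnivore, class: reptile]: No (diet is omnivore, legs = 6). [legs: 1, diet: carnivore, class: bird]: Yes (diet is carnivore, legs = 1).

Yes, Yes, No, Yes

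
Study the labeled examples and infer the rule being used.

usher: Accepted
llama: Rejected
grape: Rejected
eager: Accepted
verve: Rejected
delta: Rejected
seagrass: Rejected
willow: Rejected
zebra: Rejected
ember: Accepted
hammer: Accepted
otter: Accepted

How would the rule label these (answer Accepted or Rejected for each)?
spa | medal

Rejected, Rejected

The common property of the 'Accepted' items is: ends with 'r'. No 'Rejected' item has it.
spa — ends with 'a', hence Rejected.
medal — ends with 'l', hence Rejected.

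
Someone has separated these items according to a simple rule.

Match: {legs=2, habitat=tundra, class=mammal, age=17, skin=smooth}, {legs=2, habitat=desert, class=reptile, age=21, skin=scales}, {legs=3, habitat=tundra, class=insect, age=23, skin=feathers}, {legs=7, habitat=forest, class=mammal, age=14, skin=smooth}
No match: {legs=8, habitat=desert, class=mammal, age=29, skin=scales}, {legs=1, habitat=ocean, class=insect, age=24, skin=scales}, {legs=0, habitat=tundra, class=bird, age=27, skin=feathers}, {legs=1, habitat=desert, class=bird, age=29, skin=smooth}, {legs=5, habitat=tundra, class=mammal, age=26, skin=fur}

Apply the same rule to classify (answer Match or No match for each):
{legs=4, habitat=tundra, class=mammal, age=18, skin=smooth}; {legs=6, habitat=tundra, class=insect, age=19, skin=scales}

Rule: age ≤ 23. This holds for each 'Match' example and fails for each 'No match' one.
{legs=4, habitat=tundra, class=mammal, age=18, skin=smooth}: age = 18 — matches, so Match.
{legs=6, habitat=tundra, class=insect, age=19, skin=scales}: age = 19 — matches, so Match.

Match, Match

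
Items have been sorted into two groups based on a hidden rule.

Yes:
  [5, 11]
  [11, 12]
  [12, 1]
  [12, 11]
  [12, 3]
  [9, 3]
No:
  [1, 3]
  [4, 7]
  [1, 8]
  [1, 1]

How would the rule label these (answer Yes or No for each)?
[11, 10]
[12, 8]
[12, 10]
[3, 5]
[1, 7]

All 'Yes' examples share one property — sum ≥ 12 — and every 'No' example lacks it.
[11, 10] — 11+10 = 21, hence Yes. [12, 8] — 12+8 = 20, hence Yes. [12, 10] — 12+10 = 22, hence Yes. [3, 5] — 3+5 = 8, hence No. [1, 7] — 1+7 = 8, hence No.

Yes, Yes, Yes, No, No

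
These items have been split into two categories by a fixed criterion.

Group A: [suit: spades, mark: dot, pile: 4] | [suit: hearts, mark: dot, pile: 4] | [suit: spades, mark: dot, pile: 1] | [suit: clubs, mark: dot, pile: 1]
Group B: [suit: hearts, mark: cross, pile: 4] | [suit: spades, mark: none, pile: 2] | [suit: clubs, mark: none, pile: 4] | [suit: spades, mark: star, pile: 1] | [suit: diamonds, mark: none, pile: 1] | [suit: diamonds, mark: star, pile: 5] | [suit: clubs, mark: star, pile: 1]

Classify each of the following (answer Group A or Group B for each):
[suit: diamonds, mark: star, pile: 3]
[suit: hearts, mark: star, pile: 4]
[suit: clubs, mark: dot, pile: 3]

Comparing the two groups points to one rule — mark is dot.

Group B, Group B, Group A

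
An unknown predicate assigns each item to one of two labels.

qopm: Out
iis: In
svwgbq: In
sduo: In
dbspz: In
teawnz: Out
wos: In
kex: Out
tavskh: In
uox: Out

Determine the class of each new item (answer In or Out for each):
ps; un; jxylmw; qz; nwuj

The distinguishing property — contains 's' — holds for all the 'In' cases and none of the 'Out' cases.
In: ps, since has 's'. Out: un, since no 's'. Out: jxylmw, since no 's'. Out: qz, since no 's'. Out: nwuj, since no 's'.

In, Out, Out, Out, Out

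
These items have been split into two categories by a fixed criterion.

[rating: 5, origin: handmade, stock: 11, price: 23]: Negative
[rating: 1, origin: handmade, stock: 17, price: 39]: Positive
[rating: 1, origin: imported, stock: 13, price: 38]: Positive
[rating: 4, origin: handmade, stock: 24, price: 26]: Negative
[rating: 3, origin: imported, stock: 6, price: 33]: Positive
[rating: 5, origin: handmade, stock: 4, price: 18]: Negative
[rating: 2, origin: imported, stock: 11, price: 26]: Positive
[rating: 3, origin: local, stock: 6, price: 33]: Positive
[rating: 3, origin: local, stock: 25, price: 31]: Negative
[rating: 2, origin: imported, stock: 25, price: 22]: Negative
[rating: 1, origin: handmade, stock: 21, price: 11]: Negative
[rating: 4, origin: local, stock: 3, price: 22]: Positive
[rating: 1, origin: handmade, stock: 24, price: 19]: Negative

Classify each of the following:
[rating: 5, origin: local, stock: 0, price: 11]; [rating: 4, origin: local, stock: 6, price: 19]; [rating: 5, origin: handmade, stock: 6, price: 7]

A rule that fits every label: stock ≤ 17 AND rating ≤ 4 — true of each 'Positive' example, false of each 'Negative' one.
[rating: 5, origin: local, stock: 0, price: 11]: Negative (stock = 0, rating = 5).
[rating: 4, origin: local, stock: 6, price: 19]: Positive (stock = 6, rating = 4).
[rating: 5, origin: handmade, stock: 6, price: 7]: Negative (stock = 6, rating = 5).

Negative, Positive, Negative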